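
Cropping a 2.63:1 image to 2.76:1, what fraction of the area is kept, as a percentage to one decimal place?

The width stays; only height is cut (since 2.76:1 is wider than 2.63:1).
Fraction kept = (2.630)/(2.760) ≈ 95.29%.

95.3%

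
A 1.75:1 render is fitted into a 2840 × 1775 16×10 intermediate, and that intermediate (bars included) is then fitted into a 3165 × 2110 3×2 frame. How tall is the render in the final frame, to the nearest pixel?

First fit — 1.75:1 into 2840×1775 spans the width: 2840.00 × 1622.86.
16×10 in 3165×2110: fills the width, so the intermediate becomes 3165.00 × 1978.12 — a scale of ×1.1144.
The render scales with it: height 1622.86 × 1.1144 ≈ 1808.57.

1809 px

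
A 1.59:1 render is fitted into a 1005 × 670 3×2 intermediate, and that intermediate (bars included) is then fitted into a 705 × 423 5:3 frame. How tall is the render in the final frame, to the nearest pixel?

1.59:1 in 1005×670: fills the width, so the render is 1005.00 × 632.08.
3×2 in 705×423: fills the height, so the intermediate becomes 634.50 × 423.00 — a scale of ×0.6313.
Applying the same ×0.6313: 632.08 → 399.06.

399 px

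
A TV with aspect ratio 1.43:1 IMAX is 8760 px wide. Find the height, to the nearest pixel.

6126 px

At 1.43:1 IMAX, 8760 / 1.430 ≈ 6125.87.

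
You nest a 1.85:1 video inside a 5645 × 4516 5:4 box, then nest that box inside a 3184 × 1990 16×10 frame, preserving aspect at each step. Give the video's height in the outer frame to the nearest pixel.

1345 px

Inside the 5645×4516 canvas the video is width-limited at 5645.00 × 3051.35.
Second fit — the 5:4 canvas into 3184×1990 spans the height: 2487.50 × 1990.00 (×0.4407 from 5645×4516).
The video scales with it: height 3051.35 × 0.4407 ≈ 1344.59.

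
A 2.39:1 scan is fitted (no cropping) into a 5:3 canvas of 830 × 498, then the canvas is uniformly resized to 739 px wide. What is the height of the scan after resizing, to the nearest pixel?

309 px

Fitted into 830×498, the scan spans the width; its height is 830 / 2.390 ≈ 347.28 px.
The frame scales by 739/830 = 0.8904; 347.28 × 0.8904 ≈ 309.21 px.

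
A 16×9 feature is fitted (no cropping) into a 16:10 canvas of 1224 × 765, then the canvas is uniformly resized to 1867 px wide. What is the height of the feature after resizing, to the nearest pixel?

Fitted into 1224×765, the feature spans the width; its height is 1224 × 9/16 ≈ 688.50 px.
The frame scales by 1867/1224 = 1.5253; 688.50 × 1.5253 ≈ 1050.19 px.

1050 px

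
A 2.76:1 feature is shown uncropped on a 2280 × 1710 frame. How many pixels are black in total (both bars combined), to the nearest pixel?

Since 2.760 > 1.333, the feature is width-limited.
Content height = 2280 / 2.760 ≈ 826.0870 px.
Black = 1710 − 826.0870 = 883.9130 px.
That's 883.9130 × 2280 ≈ 2015322 black pixels.

2015322 pixels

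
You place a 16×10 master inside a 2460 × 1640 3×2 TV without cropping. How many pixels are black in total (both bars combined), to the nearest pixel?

252150 pixels

16×10 (1.600) > 3×2 (1.500), so the master fills the width.
The master is 2460 × 10/16 ≈ 1537.5000 px tall.
Black = 1640 − 1537.5000 = 102.5000 px.
Bar area = 102.5000 × 2460 ≈ 252150 px.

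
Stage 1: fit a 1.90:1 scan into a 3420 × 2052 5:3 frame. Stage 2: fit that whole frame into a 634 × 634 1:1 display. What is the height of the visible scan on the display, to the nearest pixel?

334 px

1.90:1 in 3420×2052: fills the width, so the scan is 3420.00 × 1800.00.
The 5:3 canvas is width-limited in 634×634, giving 634.00 × 380.40; scale factor 0.1854.
So the scan's height is 1800.00 × 0.1854 ≈ 333.68.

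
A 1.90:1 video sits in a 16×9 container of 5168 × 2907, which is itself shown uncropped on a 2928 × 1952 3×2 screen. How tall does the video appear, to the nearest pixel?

1541 px

Inside the 5168×2907 canvas the video is width-limited at 5168.00 × 2720.00.
16×9 in 2928×1952: fills the width, so the intermediate becomes 2928.00 × 1647.00 — a scale of ×0.5666.
Applying the same ×0.5666: 2720.00 → 1541.05.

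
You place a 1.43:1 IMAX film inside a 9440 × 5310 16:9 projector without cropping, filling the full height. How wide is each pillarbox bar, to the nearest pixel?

Content width = 5310 × 1.430 ≈ 7593.30 px.
9440 − 7593.30 = 1846.70 px of bars (923.35 each).

923 px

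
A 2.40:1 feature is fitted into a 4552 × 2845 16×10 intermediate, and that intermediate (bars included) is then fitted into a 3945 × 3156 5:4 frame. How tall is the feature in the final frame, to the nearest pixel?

2.40:1 in 4552×2845: fills the width, so the feature is 4552.00 × 1896.67.
16×10 in 3945×3156: fills the width, so the intermediate becomes 3945.00 × 2465.62 — a scale of ×0.8667.
The feature scales with it: height 1896.67 × 0.8667 ≈ 1643.75.

1644 px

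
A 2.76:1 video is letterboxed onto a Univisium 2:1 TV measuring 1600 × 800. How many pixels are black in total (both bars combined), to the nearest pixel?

2.76:1 (2.760) > Univisium 2:1 (2.000), so the video fills the width.
That makes the image 579.7101 px tall (1600 / 2.760).
800 − 579.7101 = 220.2899 px of bars.
That's 220.2899 × 1600 ≈ 352464 black pixels.

352464 pixels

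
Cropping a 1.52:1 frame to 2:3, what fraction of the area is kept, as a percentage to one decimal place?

2:3 is narrower than 1.52:1, so the crop keeps the full height and trims the width.
(0.667)/(1.520) ≈ 0.439 of the area survives.

43.9%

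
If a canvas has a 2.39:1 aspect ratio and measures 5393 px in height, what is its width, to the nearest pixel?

12889 px

Width = 5393 × 2.390 = 12889.27.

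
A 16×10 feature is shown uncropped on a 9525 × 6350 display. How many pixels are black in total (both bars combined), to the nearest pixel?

16×10 (1.600) > 3×2 (1.500), so the feature fills the width.
That makes the image 5953.1250 px tall (9525 × 10/16).
6350 − 5953.1250 = 396.8750 px of bars.
Bar area = 396.8750 × 9525 ≈ 3780234 px.

3780234 pixels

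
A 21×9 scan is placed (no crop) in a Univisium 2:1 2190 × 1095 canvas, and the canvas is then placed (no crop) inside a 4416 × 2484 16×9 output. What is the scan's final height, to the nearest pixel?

1893 px

First fit — 21×9 into 2190×1095 spans the width: 2190.00 × 938.57.
The Univisium 2:1 canvas is width-limited in 4416×2484, giving 4416.00 × 2208.00; scale factor 2.0164.
So the scan's height is 938.57 × 2.0164 ≈ 1892.57.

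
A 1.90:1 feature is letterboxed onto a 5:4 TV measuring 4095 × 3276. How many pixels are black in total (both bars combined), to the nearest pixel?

Since 1.900 > 1.250, the feature is width-limited.
The feature is 4095 / 1.900 ≈ 2155.2632 px tall.
Black = 3276 − 2155.2632 = 1120.7368 px.
That's 1120.7368 × 4095 ≈ 4589417 black pixels.

4589417 pixels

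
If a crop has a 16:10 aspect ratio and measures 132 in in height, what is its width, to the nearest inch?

211 in

132 × 16/10 = 211.20.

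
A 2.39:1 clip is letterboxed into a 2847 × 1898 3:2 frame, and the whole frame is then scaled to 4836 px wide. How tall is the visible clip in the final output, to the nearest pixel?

Fitted into 2847×1898, the clip spans the width; its height is 2847 / 2.390 ≈ 1191.21 px.
The frame scales by 4836/2847 = 1.6986; 1191.21 × 1.6986 ≈ 2023.43 px.

2023 px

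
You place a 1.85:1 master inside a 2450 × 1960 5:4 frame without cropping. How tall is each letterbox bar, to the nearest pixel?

Since 1.850 > 1.250, the master is width-limited.
The master is 2450 / 1.850 ≈ 1324.32 px tall.
Black = 1960 − 1324.32 = 635.68 px, or 317.84 per bar.

318 px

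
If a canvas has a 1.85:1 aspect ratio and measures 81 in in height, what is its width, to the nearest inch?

150 in

81 × 1.850 = 149.85.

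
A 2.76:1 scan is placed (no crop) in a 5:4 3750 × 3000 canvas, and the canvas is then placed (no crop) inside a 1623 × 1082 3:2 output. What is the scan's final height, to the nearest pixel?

2.76:1 in 3750×3000: fills the width, so the scan is 3750.00 × 1358.70.
The 5:4 canvas is height-limited in 1623×1082, giving 1352.50 × 1082.00; scale factor 0.3607.
Applying the same ×0.3607: 1358.70 → 490.04.

490 px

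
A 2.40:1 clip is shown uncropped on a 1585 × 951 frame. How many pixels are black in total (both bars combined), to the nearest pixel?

2.40:1 is wider than 5:3, so it spans the full width.
The clip is 1585 / 2.400 ≈ 660.4167 px tall.
Leftover height: 951 − 660.4167 = 290.5833 px.
That's 290.5833 × 1585 ≈ 460575 black pixels.

460575 pixels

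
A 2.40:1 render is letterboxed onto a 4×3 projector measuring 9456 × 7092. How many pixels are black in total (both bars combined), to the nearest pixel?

29805312 pixels

2.40:1 (2.400) > 4×3 (1.333), so the render fills the width.
The render is 9456 / 2.400 ≈ 3940.0000 px tall.
7092 − 3940.0000 = 3152.0000 px of bars.
Across the 9456-px span: 3152.0000 × 9456 ≈ 29805312 px.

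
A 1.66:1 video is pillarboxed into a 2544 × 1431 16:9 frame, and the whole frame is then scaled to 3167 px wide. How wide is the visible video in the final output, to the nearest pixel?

In the 2544×1431 frame the video fills the height: width = 1431 × 1.660 ≈ 2375.46 px.
Resizing to 3167 px wide multiplies everything by 1.2449: 2375.46 → 2957.19 px.

2957 px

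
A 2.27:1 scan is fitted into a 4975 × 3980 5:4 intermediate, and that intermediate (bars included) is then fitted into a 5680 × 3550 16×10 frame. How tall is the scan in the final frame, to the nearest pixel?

1955 px

2.27:1 in 4975×3980: fills the width, so the scan is 4975.00 × 2191.63.
Second fit — the 5:4 canvas into 5680×3550 spans the height: 4437.50 × 3550.00 (×0.8920 from 4975×3980).
So the scan's height is 2191.63 × 0.8920 ≈ 1954.85.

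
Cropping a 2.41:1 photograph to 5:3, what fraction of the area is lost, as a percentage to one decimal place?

The height stays; only width is cut (since 5:3 is narrower than 2.41:1).
Fraction kept = (1.667)/(2.410) ≈ 69.16%, so 30.84% is lost.

30.8%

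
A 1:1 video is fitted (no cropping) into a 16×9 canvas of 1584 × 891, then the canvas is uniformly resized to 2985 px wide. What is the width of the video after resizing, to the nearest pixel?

1679 px

Fitted into 1584×891, the video spans the height; its width is 891 × 1/1 ≈ 891.00 px.
Scaling 1584 → 2985 is ×1.8845, so the width becomes 891.00 × 1.8845 ≈ 1679.06 px.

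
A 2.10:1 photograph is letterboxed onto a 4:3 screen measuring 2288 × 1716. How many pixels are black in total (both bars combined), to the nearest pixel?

2.10:1 is wider than 4:3, so it spans the full width.
That makes the image 1089.5238 px tall (2288 / 2.100).
1716 − 1089.5238 = 626.4762 px of bars.
Bar area = 626.4762 × 2288 ≈ 1433378 px.

1433378 pixels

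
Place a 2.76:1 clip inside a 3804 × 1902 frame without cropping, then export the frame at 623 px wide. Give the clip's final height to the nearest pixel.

226 px

In the 3804×1902 frame the clip fills the width: height = 3804 / 2.760 ≈ 1378.26 px.
Scaling 3804 → 623 is ×0.1638, so the height becomes 1378.26 × 0.1638 ≈ 225.72 px.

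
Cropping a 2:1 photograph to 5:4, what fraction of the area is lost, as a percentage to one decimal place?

The height stays; only width is cut (since 5:4 is narrower than 2:1).
Fraction kept = (1.250)/(2.000) ≈ 62.50%, so 37.50% is lost.

37.5%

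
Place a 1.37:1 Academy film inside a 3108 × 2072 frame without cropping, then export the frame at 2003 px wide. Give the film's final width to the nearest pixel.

At 3108×2072 the film is height-limited, so width = 2072 × 1.370 ≈ 2838.64 px.
The frame scales by 2003/3108 = 0.6445; 2838.64 × 0.6445 ≈ 1829.41 px.

1829 px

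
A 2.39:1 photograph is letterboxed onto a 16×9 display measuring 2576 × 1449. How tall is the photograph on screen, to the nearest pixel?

1078 px

2.39:1 is wider than 16×9, so it spans the full width.
The photograph is 2576 / 2.390 ≈ 1077.82 px tall.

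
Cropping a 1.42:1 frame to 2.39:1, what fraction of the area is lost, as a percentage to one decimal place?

2.39:1 is wider than 1.42:1, so the crop keeps the full width and trims the height.
Area ratio = (1.420)/(2.390) = 59.41%; the remaining 40.59% is cropped out.

40.6%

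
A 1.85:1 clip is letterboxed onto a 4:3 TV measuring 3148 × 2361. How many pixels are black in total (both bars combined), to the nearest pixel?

2075723 pixels

Since 1.850 > 1.333, the clip is width-limited.
Content height = 3148 / 1.850 ≈ 1701.6216 px.
Black = 2361 − 1701.6216 = 659.3784 px.
Across the 3148-px span: 659.3784 × 3148 ≈ 2075723 px.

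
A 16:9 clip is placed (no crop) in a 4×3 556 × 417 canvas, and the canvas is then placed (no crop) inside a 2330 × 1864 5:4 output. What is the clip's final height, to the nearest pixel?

1311 px

Inside the 556×417 canvas the clip is width-limited at 556.00 × 312.75.
Second fit — the 4×3 canvas into 2330×1864 spans the width: 2330.00 × 1747.50 (×4.1906 from 556×417).
The clip scales with it: height 312.75 × 4.1906 ≈ 1310.62.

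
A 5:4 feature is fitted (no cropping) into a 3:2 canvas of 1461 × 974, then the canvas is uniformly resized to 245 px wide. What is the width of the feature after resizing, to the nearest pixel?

204 px

At 1461×974 the feature is height-limited, so width = 974 × 5/4 ≈ 1217.50 px.
Resizing to 245 px wide multiplies everything by 0.1677: 1217.50 → 204.17 px.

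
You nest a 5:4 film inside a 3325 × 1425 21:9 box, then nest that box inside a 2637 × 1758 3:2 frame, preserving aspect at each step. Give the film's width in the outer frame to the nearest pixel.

1413 px

Inside the 3325×1425 canvas the film is height-limited at 1781.25 × 1425.00.
The 21:9 canvas is width-limited in 2637×1758, giving 2637.00 × 1130.14; scale factor 0.7931.
Applying the same ×0.7931: 1781.25 → 1412.68.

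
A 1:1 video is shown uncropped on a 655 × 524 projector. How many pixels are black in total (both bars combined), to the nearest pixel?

68644 pixels

Since 1.000 < 1.250, the video is height-limited.
The video is 524 × 1/1 ≈ 524.0000 px wide.
655 − 524.0000 = 131.0000 px of bars.
Bar area = 131.0000 × 524 ≈ 68644 px.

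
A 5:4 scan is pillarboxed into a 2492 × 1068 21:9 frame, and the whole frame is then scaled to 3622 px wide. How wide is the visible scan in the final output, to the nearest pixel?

At 2492×1068 the scan is height-limited, so width = 1068 × 5/4 ≈ 1335.00 px.
The frame scales by 3622/2492 = 1.4535; 1335.00 × 1.4535 ≈ 1940.36 px.

1940 px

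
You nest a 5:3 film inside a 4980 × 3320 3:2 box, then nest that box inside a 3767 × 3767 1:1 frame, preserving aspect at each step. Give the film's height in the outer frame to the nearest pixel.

Inside the 4980×3320 canvas the film is width-limited at 4980.00 × 2988.00.
Second fit — the 3:2 canvas into 3767×3767 spans the width: 3767.00 × 2511.33 (×0.7564 from 4980×3320).
Applying the same ×0.7564: 2988.00 → 2260.20.

2260 px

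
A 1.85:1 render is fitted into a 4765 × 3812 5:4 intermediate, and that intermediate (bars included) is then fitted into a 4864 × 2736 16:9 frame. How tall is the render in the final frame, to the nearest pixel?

First fit — 1.85:1 into 4765×3812 spans the width: 4765.00 × 2575.68.
5:4 in 4864×2736: fills the height, so the intermediate becomes 3420.00 × 2736.00 — a scale of ×0.7177.
Applying the same ×0.7177: 2575.68 → 1848.65.

1849 px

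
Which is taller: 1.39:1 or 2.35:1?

1.39 and 2.35; 2.35 > 1.39. The smaller width-to-height ratio is the taller frame.

1.39:1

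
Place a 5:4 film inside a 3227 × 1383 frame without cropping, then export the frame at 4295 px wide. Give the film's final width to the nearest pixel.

At 3227×1383 the film is height-limited, so width = 1383 × 5/4 ≈ 1728.75 px.
The frame scales by 4295/3227 = 1.3310; 1728.75 × 1.3310 ≈ 2300.89 px.

2301 px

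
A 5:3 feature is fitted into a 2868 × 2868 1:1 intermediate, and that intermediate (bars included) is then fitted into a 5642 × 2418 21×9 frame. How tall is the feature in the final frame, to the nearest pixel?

First fit — 5:3 into 2868×2868 spans the width: 2868.00 × 1720.80.
Second fit — the 1:1 canvas into 5642×2418 spans the height: 2418.00 × 2418.00 (×0.8431 from 2868×2868).
The feature scales with it: height 1720.80 × 0.8431 ≈ 1450.80.

1451 px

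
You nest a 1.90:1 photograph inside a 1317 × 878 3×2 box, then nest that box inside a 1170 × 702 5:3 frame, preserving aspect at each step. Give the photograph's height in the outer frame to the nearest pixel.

1.90:1 in 1317×878: fills the width, so the photograph is 1317.00 × 693.16.
3×2 in 1170×702: fills the height, so the intermediate becomes 1053.00 × 702.00 — a scale of ×0.7995.
So the photograph's height is 693.16 × 0.7995 ≈ 554.21.

554 px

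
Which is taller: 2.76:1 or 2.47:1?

2.47:1

2.76 and 2.47; 2.76 > 2.47. The smaller width-to-height ratio is the taller frame.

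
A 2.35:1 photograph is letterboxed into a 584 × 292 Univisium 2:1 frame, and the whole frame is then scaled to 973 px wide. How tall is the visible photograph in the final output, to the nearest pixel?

Fitted into 584×292, the photograph spans the width; its height is 584 / 2.350 ≈ 248.51 px.
The frame scales by 973/584 = 1.6661; 248.51 × 1.6661 ≈ 414.04 px.

414 px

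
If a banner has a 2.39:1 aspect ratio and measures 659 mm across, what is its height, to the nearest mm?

276 mm

Height = 659 / 2.390 = 275.73.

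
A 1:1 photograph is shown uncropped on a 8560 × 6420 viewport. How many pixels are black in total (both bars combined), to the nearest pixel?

1:1 (1.000) < 4×3 (1.333), so the photograph fills the height.
Content width = 6420 × 1/1 ≈ 6420.0000 px.
Leftover width: 8560 − 6420.0000 = 2140.0000 px.
That's 2140.0000 × 6420 ≈ 13738800 black pixels.

13738800 pixels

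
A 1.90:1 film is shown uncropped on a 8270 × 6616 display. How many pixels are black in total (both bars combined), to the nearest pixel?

18718057 pixels

1.90:1 is wider than 5:4, so it spans the full width.
The film is 8270 / 1.900 ≈ 4352.6316 px tall.
6616 − 4352.6316 = 2263.3684 px of bars.
Bar area = 2263.3684 × 8270 ≈ 18718057 px.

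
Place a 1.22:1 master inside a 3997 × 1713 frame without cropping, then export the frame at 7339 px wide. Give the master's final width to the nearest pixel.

3837 px

At 3997×1713 the master is height-limited, so width = 1713 × 1.220 ≈ 2089.86 px.
Resizing to 7339 px wide multiplies everything by 1.8361: 2089.86 → 3837.25 px.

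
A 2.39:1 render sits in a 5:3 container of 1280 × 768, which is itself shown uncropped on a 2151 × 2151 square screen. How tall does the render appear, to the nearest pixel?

900 px

2.39:1 in 1280×768: fills the width, so the render is 1280.00 × 535.56.
5:3 in 2151×2151: fills the width, so the intermediate becomes 2151.00 × 1290.60 — a scale of ×1.6805.
The render scales with it: height 535.56 × 1.6805 ≈ 900.00.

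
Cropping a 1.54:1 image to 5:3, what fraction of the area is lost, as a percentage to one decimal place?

5:3 is wider than 1.54:1, so the crop keeps the full width and trims the height.
Area ratio = (1.540)/(1.667) = 92.40%; the remaining 7.60% is cropped out.

7.6%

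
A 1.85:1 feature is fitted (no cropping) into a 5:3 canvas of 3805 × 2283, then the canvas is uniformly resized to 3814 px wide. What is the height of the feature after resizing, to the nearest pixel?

2062 px

At 3805×2283 the feature is width-limited, so height = 3805 / 1.850 ≈ 2056.76 px.
Scaling 3805 → 3814 is ×1.0024, so the height becomes 2056.76 × 1.0024 ≈ 2061.62 px.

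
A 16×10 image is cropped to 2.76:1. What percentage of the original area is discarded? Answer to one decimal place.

42.0%

2.76:1 is wider than 16×10, so the crop keeps the full width and trims the height.
Area ratio = (1.600)/(2.760) = 57.97%; the remaining 42.03% is cropped out.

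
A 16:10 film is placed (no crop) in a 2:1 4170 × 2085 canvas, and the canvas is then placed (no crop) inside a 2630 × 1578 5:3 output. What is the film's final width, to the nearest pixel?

2104 px

16:10 in 4170×2085: fills the height, so the film is 3336.00 × 2085.00.
Second fit — the 2:1 canvas into 2630×1578 spans the width: 2630.00 × 1315.00 (×0.6307 from 4170×2085).
Applying the same ×0.6307: 3336.00 → 2104.00.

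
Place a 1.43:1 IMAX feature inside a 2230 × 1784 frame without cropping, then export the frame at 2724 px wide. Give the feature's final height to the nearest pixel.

1905 px

At 2230×1784 the feature is width-limited, so height = 2230 / 1.430 ≈ 1559.44 px.
Resizing to 2724 px wide multiplies everything by 1.2215: 1559.44 → 1904.90 px.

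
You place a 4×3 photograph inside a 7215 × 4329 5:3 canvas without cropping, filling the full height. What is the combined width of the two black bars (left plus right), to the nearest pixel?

The photograph is 4329 × 4/3 ≈ 5772.00 px wide.
Black = 7215 − 5772.00 = 1443.00 px.

1443 px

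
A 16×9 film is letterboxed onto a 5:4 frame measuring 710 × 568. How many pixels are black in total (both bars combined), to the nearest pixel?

119724 pixels

16×9 (1.778) > 5:4 (1.250), so the film fills the width.
The film is 710 × 9/16 ≈ 399.3750 px tall.
568 − 399.3750 = 168.6250 px of bars.
Bar area = 168.6250 × 710 ≈ 119724 px.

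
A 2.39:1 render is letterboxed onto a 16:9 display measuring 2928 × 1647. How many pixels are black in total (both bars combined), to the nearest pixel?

Since 2.390 > 1.778, the render is width-limited.
The render is 2928 / 2.390 ≈ 1225.1046 px tall.
Leftover height: 1647 − 1225.1046 = 421.8954 px.
Bar area = 421.8954 × 2928 ≈ 1235310 px.

1235310 pixels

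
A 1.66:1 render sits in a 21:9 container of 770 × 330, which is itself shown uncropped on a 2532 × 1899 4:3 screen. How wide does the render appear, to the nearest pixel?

Inside the 770×330 canvas the render is height-limited at 547.80 × 330.00.
The 21:9 canvas is width-limited in 2532×1899, giving 2532.00 × 1085.14; scale factor 3.2883.
So the render's width is 547.80 × 3.2883 ≈ 1801.34.

1801 px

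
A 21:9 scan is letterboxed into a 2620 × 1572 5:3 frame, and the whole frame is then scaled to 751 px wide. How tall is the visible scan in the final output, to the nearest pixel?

Fitted into 2620×1572, the scan spans the width; its height is 2620 × 9/21 ≈ 1122.86 px.
The frame scales by 751/2620 = 0.2866; 1122.86 × 0.2866 ≈ 321.86 px.

322 px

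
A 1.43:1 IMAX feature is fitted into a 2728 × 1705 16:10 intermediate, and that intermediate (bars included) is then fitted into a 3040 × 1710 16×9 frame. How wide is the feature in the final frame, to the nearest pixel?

First fit — 1.43:1 IMAX into 2728×1705 spans the height: 2438.15 × 1705.00.
The 16:10 canvas is height-limited in 3040×1710, giving 2736.00 × 1710.00; scale factor 1.0029.
So the feature's width is 2438.15 × 1.0029 ≈ 2445.30.

2445 px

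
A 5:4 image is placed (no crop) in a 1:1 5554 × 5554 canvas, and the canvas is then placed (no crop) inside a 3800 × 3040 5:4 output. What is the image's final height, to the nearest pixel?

2432 px

Inside the 5554×5554 canvas the image is width-limited at 5554.00 × 4443.20.
1:1 in 3800×3040: fills the height, so the intermediate becomes 3040.00 × 3040.00 — a scale of ×0.5474.
So the image's height is 4443.20 × 0.5474 ≈ 2432.00.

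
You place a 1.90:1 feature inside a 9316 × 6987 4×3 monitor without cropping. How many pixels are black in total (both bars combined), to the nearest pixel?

1.90:1 is wider than 4×3, so it spans the full width.
That makes the image 4903.1579 px tall (9316 / 1.900).
Leftover height: 6987 − 4903.1579 = 2083.8421 px.
Bar area = 2083.8421 × 9316 ≈ 19413073 px.

19413073 pixels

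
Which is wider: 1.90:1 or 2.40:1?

2.40:1

1.9 and 2.4; 2.4 > 1.9.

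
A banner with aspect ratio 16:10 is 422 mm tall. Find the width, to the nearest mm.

675 mm

At 16:10, 422 / 10 × 16 ≈ 675.20.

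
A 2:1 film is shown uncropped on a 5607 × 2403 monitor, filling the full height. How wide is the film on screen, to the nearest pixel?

4806 px

The film is 2403 × 2/1 ≈ 4806.00 px wide.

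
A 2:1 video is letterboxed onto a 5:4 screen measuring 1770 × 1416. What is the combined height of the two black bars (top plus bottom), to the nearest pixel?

2:1 is wider than 5:4, so it spans the full width.
Content height = 1770 × 1/2 ≈ 885.00 px.
Black = 1416 − 885.00 = 531.00 px.

531 px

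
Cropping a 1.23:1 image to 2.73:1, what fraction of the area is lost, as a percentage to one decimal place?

54.9%

Going from 1.23:1 to 2.73:1 means cutting height while keeping width.
(1.230)/(2.730) ≈ 0.451 of the area survives, leaving 54.95% discarded.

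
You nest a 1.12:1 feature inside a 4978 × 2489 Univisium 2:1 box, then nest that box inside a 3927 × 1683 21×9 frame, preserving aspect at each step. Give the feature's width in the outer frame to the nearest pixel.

First fit — 1.12:1 into 4978×2489 spans the height: 2787.68 × 2489.00.
Univisium 2:1 in 3927×1683: fills the height, so the intermediate becomes 3366.00 × 1683.00 — a scale of ×0.6762.
So the feature's width is 2787.68 × 0.6762 ≈ 1884.96.

1885 px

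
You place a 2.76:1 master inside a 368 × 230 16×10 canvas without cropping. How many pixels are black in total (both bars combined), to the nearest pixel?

35573 pixels

2.76:1 (2.760) > 16×10 (1.600), so the master fills the width.
That makes the image 133.3333 px tall (368 / 2.760).
230 − 133.3333 = 96.6667 px of bars.
Across the 368-px span: 96.6667 × 368 ≈ 35573 px.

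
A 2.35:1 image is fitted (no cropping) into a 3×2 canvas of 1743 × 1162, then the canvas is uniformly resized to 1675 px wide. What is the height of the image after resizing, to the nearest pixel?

713 px

In the 1743×1162 frame the image fills the width: height = 1743 / 2.350 ≈ 741.70 px.
The frame scales by 1675/1743 = 0.9610; 741.70 × 0.9610 ≈ 712.77 px.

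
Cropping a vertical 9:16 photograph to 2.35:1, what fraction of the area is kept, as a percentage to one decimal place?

23.9%

Going from vertical 9:16 to 2.35:1 means cutting height while keeping width.
Fraction kept = (0.562)/(2.350) ≈ 23.94%.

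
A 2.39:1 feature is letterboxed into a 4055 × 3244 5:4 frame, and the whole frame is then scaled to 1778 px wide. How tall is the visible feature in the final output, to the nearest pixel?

At 4055×3244 the feature is width-limited, so height = 4055 / 2.390 ≈ 1696.65 px.
Scaling 4055 → 1778 is ×0.4385, so the height becomes 1696.65 × 0.4385 ≈ 743.93 px.

744 px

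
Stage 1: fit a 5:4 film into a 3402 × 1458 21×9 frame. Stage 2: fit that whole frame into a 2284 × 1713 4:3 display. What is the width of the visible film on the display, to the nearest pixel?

1224 px

5:4 in 3402×1458: fills the height, so the film is 1822.50 × 1458.00.
21×9 in 2284×1713: fills the width, so the intermediate becomes 2284.00 × 978.86 — a scale of ×0.6714.
Applying the same ×0.6714: 1822.50 → 1223.57.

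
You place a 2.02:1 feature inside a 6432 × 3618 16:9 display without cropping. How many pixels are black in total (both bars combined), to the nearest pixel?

2.02:1 (2.020) > 16:9 (1.778), so the feature fills the width.
The feature is 6432 / 2.020 ≈ 3184.1584 px tall.
Leftover height: 3618 − 3184.1584 = 433.8416 px.
Across the 6432-px span: 433.8416 × 6432 ≈ 2790469 px.

2790469 pixels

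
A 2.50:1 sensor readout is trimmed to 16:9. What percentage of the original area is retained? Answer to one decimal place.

The height stays; only width is cut (since 16:9 is narrower than 2.50:1).
Area ratio = (1.778)/(2.500) = 71.11% retained.

71.1%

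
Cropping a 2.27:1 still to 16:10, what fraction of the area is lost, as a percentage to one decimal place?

Going from 2.27:1 to 16:10 means cutting width while keeping height.
Area ratio = (1.600)/(2.270) = 70.48%; the remaining 29.52% is cropped out.

29.5%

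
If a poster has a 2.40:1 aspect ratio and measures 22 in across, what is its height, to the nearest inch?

9 in

22 / 2.400 = 9.17.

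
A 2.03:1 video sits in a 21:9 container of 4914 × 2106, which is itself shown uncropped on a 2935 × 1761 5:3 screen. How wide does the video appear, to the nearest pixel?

Inside the 4914×2106 canvas the video is height-limited at 4275.18 × 2106.00.
21:9 in 2935×1761: fills the width, so the intermediate becomes 2935.00 × 1257.86 — a scale of ×0.5973.
The video scales with it: width 4275.18 × 0.5973 ≈ 2553.45.

2553 px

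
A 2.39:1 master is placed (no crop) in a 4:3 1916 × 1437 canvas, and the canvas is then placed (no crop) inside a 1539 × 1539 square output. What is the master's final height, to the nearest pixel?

644 px

2.39:1 in 1916×1437: fills the width, so the master is 1916.00 × 801.67.
Second fit — the 4:3 canvas into 1539×1539 spans the width: 1539.00 × 1154.25 (×0.8032 from 1916×1437).
Applying the same ×0.8032: 801.67 → 643.93.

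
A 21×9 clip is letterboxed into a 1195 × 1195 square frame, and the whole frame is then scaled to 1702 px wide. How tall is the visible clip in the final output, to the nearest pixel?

729 px

Fitted into 1195×1195, the clip spans the width; its height is 1195 × 9/21 ≈ 512.14 px.
Resizing to 1702 px wide multiplies everything by 1.4243: 512.14 → 729.43 px.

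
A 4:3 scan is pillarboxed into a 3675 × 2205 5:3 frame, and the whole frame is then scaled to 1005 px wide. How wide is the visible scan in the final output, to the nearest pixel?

804 px

In the 3675×2205 frame the scan fills the height: width = 2205 × 4/3 ≈ 2940.00 px.
Resizing to 1005 px wide multiplies everything by 0.2735: 2940.00 → 804.00 px.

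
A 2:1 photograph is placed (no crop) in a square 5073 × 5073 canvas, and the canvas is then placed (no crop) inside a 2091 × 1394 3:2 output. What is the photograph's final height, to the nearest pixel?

First fit — 2:1 into 5073×5073 spans the width: 5073.00 × 2536.50.
square in 2091×1394: fills the height, so the intermediate becomes 1394.00 × 1394.00 — a scale of ×0.2748.
So the photograph's height is 2536.50 × 0.2748 ≈ 697.00.

697 px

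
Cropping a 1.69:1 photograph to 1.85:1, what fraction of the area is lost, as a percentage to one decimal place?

8.6%

Going from 1.69:1 to 1.85:1 means cutting height while keeping width.
Fraction kept = (1.690)/(1.850) ≈ 91.35%, so 8.65% is lost.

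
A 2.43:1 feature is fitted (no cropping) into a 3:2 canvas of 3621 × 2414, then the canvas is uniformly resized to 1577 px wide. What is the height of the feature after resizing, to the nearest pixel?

649 px

In the 3621×2414 frame the feature fills the width: height = 3621 / 2.430 ≈ 1490.12 px.
Resizing to 1577 px wide multiplies everything by 0.4355: 1490.12 → 648.97 px.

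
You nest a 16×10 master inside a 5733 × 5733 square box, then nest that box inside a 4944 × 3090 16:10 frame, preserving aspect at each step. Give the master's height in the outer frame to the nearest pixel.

First fit — 16×10 into 5733×5733 spans the width: 5733.00 × 3583.12.
square in 4944×3090: fills the height, so the intermediate becomes 3090.00 × 3090.00 — a scale of ×0.5390.
The master scales with it: height 3583.12 × 0.5390 ≈ 1931.25.

1931 px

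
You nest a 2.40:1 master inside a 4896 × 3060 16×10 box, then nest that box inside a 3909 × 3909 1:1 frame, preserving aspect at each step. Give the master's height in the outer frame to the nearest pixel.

Inside the 4896×3060 canvas the master is width-limited at 4896.00 × 2040.00.
The 16×10 canvas is width-limited in 3909×3909, giving 3909.00 × 2443.12; scale factor 0.7984.
Applying the same ×0.7984: 2040.00 → 1628.75.

1629 px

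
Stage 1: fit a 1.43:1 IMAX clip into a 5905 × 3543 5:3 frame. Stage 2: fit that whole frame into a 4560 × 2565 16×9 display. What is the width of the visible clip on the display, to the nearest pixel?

3668 px

1.43:1 IMAX in 5905×3543: fills the height, so the clip is 5066.49 × 3543.00.
5:3 in 4560×2565: fills the height, so the intermediate becomes 4275.00 × 2565.00 — a scale of ×0.7240.
Applying the same ×0.7240: 5066.49 → 3667.95.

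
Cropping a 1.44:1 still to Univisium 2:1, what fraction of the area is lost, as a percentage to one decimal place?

Univisium 2:1 is wider than 1.44:1, so the crop keeps the full width and trims the height.
(1.440)/(2.000) ≈ 0.720 of the area survives, leaving 28.00% discarded.

28.0%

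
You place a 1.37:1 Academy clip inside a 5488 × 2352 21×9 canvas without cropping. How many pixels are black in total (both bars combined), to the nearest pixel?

1.37:1 Academy is narrower than 21×9, so it spans the full height.
That makes the image 3222.2400 px wide (2352 × 1.370).
5488 − 3222.2400 = 2265.7600 px of bars.
That's 2265.7600 × 2352 ≈ 5329068 black pixels.

5329068 pixels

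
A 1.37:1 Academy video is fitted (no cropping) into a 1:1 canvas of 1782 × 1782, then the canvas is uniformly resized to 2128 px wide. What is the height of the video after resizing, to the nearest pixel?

Fitted into 1782×1782, the video spans the width; its height is 1782 / 1.370 ≈ 1300.73 px.
The frame scales by 2128/1782 = 1.1942; 1300.73 × 1.1942 ≈ 1553.28 px.

1553 px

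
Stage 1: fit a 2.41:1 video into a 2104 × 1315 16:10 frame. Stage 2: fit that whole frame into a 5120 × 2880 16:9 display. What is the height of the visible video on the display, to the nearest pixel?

1912 px

Inside the 2104×1315 canvas the video is width-limited at 2104.00 × 873.03.
Second fit — the 16:10 canvas into 5120×2880 spans the height: 4608.00 × 2880.00 (×2.1901 from 2104×1315).
Applying the same ×2.1901: 873.03 → 1912.03.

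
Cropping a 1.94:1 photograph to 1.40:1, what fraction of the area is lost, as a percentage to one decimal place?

1.40:1 is narrower than 1.94:1, so the crop keeps the full height and trims the width.
(1.400)/(1.940) ≈ 0.722 of the area survives, leaving 27.84% discarded.

27.8%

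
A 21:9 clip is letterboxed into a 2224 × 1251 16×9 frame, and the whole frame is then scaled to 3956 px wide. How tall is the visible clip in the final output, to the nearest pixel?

At 2224×1251 the clip is width-limited, so height = 2224 × 9/21 ≈ 953.14 px.
The frame scales by 3956/2224 = 1.7788; 953.14 × 1.7788 ≈ 1695.43 px.

1695 px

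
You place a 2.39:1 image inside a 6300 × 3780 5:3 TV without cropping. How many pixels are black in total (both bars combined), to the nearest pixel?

2.39:1 is wider than 5:3, so it spans the full width.
Content height = 6300 / 2.390 ≈ 2635.9833 px.
Black = 3780 − 2635.9833 = 1144.0167 px.
That's 1144.0167 × 6300 ≈ 7207305 black pixels.

7207305 pixels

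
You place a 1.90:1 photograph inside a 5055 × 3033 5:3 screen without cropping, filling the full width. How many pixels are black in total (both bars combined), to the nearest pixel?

1882854 pixels

That makes the image 2660.5263 px tall (5055 / 1.900).
Leftover height: 3033 − 2660.5263 = 372.4737 px.
Across the 5055-px span: 372.4737 × 5055 ≈ 1882854 px.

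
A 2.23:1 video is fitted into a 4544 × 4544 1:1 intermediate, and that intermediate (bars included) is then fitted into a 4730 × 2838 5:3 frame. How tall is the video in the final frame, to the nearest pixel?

1273 px

Inside the 4544×4544 canvas the video is width-limited at 4544.00 × 2037.67.
Second fit — the 1:1 canvas into 4730×2838 spans the height: 2838.00 × 2838.00 (×0.6246 from 4544×4544).
Applying the same ×0.6246: 2037.67 → 1272.65.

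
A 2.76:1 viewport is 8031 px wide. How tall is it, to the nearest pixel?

At 2.76:1, 8031 / 2.760 ≈ 2909.78.

2910 px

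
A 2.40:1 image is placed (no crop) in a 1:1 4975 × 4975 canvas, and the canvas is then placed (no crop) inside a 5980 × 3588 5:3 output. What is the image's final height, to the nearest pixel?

First fit — 2.40:1 into 4975×4975 spans the width: 4975.00 × 2072.92.
The 1:1 canvas is height-limited in 5980×3588, giving 3588.00 × 3588.00; scale factor 0.7212.
So the image's height is 2072.92 × 0.7212 ≈ 1495.00.

1495 px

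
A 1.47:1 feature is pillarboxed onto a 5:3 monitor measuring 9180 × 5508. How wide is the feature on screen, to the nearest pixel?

1.47:1 (1.470) < 5:3 (1.667), so the feature fills the height.
The feature is 5508 × 1.470 ≈ 8096.76 px wide.

8097 px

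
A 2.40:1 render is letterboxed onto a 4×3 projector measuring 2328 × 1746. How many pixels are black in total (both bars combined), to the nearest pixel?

Since 2.400 > 1.333, the render is width-limited.
Content height = 2328 / 2.400 ≈ 970.0000 px.
1746 − 970.0000 = 776.0000 px of bars.
That's 776.0000 × 2328 ≈ 1806528 black pixels.

1806528 pixels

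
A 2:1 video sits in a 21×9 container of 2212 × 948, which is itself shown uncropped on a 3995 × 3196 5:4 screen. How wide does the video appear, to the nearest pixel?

3424 px

2:1 in 2212×948: fills the height, so the video is 1896.00 × 948.00.
21×9 in 3995×3196: fills the width, so the intermediate becomes 3995.00 × 1712.14 — a scale of ×1.8061.
The video scales with it: width 1896.00 × 1.8061 ≈ 3424.29.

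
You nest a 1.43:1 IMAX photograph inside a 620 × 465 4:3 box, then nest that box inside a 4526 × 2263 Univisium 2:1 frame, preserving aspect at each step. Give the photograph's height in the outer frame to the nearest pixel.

2110 px

First fit — 1.43:1 IMAX into 620×465 spans the width: 620.00 × 433.57.
Second fit — the 4:3 canvas into 4526×2263 spans the height: 3017.33 × 2263.00 (×4.8667 from 620×465).
Applying the same ×4.8667: 433.57 → 2110.02.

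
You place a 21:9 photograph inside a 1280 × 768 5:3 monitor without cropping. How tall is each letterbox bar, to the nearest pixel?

110 px

21:9 is wider than 5:3, so it spans the full width.
The photograph is 1280 × 9/21 ≈ 548.57 px tall.
Black = 768 − 548.57 = 219.43 px, or 109.71 per bar.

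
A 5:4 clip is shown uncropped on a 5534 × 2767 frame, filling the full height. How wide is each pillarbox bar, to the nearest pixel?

That makes the image 3458.75 px wide (2767 × 5/4).
Black = 5534 − 3458.75 = 2075.25 px, or 1037.62 per bar.

1038 px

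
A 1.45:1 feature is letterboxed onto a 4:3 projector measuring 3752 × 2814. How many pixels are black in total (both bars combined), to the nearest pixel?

Since 1.450 > 1.333, the feature is width-limited.
That makes the image 2587.5862 px tall (3752 / 1.450).
Leftover height: 2814 − 2587.5862 = 226.4138 px.
That's 226.4138 × 3752 ≈ 849505 black pixels.

849505 pixels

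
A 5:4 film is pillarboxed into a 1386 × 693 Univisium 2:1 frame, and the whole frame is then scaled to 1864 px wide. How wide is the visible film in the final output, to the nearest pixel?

1165 px

In the 1386×693 frame the film fills the height: width = 693 × 5/4 ≈ 866.25 px.
Resizing to 1864 px wide multiplies everything by 1.3449: 866.25 → 1165.00 px.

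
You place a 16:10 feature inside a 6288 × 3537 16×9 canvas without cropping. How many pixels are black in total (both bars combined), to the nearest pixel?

2224066 pixels

16:10 is narrower than 16×9, so it spans the full height.
Content width = 3537 × 16/10 ≈ 5659.2000 px.
Leftover width: 6288 − 5659.2000 = 628.8000 px.
Bar area = 628.8000 × 3537 ≈ 2224066 px.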